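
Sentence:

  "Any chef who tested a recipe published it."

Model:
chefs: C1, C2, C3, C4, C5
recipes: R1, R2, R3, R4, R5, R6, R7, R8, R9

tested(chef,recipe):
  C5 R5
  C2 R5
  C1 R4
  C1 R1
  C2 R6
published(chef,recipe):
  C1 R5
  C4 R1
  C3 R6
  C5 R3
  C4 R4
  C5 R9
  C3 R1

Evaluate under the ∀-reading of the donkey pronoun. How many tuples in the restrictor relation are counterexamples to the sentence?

5

"it" takes "a recipe" as antecedent — a donkey pronoun bound across the clause boundary.
Strong reading: for every (c,r) with tested(c,r), published(c,r).
Restrictor pairs: (C1,R1) ✗  (C1,R4) ✗  (C2,R5) ✗  (C2,R6) ✗  (C5,R5) ✗
Counterexamples (restrictor pairs failing the scope): 5.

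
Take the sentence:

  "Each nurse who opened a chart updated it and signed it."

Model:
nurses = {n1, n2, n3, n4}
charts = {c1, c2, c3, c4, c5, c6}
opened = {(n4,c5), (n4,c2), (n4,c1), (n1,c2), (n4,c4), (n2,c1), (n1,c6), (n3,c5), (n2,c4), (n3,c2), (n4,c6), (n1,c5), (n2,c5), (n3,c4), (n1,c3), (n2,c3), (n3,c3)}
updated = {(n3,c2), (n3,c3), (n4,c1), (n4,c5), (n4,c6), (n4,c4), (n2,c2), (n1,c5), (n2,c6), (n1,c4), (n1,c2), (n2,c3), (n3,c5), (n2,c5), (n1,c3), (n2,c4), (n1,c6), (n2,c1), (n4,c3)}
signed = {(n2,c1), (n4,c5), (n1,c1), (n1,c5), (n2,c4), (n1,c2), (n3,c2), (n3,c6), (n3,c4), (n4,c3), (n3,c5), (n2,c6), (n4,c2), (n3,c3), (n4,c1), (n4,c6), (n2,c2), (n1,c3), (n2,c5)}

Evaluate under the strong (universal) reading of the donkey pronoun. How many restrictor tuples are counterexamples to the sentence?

5

"it" takes "a chart" as antecedent — a donkey pronoun bound across the clause boundary.
Strong reading: for every (n,c) with opened(n,c), updated(n,c) ∧ signed(n,c).
Restrictor pairs: (n1,c2) ✓  (n1,c3) ✓  (n1,c5) ✓  (n1,c6) ✗  (n2,c1) ✓  (n2,c3) ✗  (n2,c4) ✓  (n2,c5) ✓  (n3,c2) ✓  (n3,c3) ✓  (n3,c4) ✗  (n3,c5) ✓  (n4,c1) ✓  (n4,c2) ✗  (n4,c4) ✗  (n4,c5) ✓  (n4,c6) ✓
Counterexamples (restrictor pairs failing the scope): 5.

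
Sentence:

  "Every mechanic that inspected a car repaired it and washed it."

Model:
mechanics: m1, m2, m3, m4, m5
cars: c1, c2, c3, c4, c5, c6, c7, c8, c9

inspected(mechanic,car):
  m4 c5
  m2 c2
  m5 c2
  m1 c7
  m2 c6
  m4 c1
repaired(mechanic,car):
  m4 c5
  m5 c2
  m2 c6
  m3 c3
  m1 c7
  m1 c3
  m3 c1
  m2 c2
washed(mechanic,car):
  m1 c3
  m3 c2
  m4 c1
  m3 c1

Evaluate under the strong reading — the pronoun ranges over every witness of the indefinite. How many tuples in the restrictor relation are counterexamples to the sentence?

6

"it" takes "a car" as antecedent — a donkey pronoun bound across the clause boundary.
Strong reading: for every (m,c) with inspected(m,c), repaired(m,c) ∧ washed(m,c).
Restrictor pairs: (m1,c7) ✗  (m2,c2) ✗  (m2,c6) ✗  (m4,c1) ✗  (m4,c5) ✗  (m5,c2) ✗
Counterexamples (restrictor pairs failing the scope): 6.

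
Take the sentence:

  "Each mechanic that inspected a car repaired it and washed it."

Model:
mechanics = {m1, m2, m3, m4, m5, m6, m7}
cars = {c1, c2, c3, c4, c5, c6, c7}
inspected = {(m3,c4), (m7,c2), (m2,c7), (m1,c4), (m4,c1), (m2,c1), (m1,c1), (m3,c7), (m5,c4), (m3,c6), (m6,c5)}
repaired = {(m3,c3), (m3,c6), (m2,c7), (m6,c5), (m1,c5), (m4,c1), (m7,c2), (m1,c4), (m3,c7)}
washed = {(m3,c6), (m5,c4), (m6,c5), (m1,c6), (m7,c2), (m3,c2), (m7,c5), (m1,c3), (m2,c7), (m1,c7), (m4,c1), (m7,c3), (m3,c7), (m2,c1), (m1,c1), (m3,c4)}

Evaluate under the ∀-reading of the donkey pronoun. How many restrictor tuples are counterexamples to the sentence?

5

"it" takes "a car" as antecedent — a donkey pronoun bound across the clause boundary.
Strong reading: for every (m,c) with inspected(m,c), repaired(m,c) ∧ washed(m,c).
Restrictor pairs: (m1,c1) ✗  (m1,c4) ✗  (m2,c1) ✗  (m2,c7) ✓  (m3,c4) ✗  (m3,c6) ✓  (m3,c7) ✓  (m4,c1) ✓  (m5,c4) ✗  (m6,c5) ✓  (m7,c2) ✓
Counterexamples (restrictor pairs failing the scope): 5.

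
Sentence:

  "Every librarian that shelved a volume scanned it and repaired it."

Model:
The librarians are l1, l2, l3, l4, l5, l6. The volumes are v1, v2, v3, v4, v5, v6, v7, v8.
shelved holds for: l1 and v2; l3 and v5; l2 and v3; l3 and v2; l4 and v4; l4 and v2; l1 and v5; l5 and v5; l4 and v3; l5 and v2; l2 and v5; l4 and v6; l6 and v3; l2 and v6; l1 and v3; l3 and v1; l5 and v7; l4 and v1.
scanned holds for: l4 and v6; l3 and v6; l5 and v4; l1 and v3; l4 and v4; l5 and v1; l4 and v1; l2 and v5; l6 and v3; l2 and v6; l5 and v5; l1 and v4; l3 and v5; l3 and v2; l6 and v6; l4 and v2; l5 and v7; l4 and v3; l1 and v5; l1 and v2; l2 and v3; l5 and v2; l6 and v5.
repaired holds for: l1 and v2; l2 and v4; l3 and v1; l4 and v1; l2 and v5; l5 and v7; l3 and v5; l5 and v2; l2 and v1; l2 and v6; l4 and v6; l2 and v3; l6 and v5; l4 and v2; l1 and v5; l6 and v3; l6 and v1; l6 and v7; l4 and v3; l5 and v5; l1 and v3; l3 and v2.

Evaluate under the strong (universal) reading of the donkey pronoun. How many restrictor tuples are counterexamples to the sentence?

"it" takes "a volume" as antecedent — a donkey pronoun bound across the clause boundary.
Strong reading: for every (l,v) with shelved(l,v), scanned(l,v) ∧ repaired(l,v).
Restrictor pairs: (l1,v2) ✓  (l1,v3) ✓  (l1,v5) ✓  (l2,v3) ✓  (l2,v5) ✓  (l2,v6) ✓  (l3,v1) ✗  (l3,v2) ✓  (l3,v5) ✓  (l4,v1) ✓  (l4,v2) ✓  (l4,v3) ✓  (l4,v4) ✗  (l4,v6) ✓  (l5,v2) ✓  (l5,v5) ✓  (l5,v7) ✓  (l6,v3) ✓
Counterexamples (restrictor pairs failing the scope): 2.

2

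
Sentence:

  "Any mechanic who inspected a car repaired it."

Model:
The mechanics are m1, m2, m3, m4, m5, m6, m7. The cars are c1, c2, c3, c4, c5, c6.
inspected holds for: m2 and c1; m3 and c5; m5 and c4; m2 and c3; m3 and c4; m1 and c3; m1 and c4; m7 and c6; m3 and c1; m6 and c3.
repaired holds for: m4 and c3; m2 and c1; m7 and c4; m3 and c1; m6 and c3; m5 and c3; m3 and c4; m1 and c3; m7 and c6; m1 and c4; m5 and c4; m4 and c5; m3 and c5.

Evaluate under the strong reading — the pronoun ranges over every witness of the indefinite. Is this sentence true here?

"it" takes "a car" as antecedent — a donkey pronoun bound across the clause boundary.
Strong reading: for every (m,c) with inspected(m,c), repaired(m,c).
Restrictor pairs: (m1,c3) ✓  (m1,c4) ✓  (m2,c1) ✓  (m2,c3) ✗  (m3,c1) ✓  (m3,c4) ✓  (m3,c5) ✓  (m5,c4) ✓  (m6,c3) ✓  (m7,c6) ✓
Counterexample: (m2,c3) is in inspected but fails the scope.

False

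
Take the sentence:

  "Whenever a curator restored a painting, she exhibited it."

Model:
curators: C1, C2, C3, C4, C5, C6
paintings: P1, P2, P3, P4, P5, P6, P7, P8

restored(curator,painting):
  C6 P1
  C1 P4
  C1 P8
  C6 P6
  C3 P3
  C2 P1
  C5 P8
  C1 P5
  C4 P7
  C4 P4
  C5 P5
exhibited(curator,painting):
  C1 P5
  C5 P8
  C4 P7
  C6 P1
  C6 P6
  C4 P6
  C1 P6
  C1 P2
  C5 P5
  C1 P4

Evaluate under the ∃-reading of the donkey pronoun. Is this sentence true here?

False

"it" takes "a painting" as antecedent — a donkey pronoun bound across the clause boundary.
Weak reading: every curator c with some restored-painting has at least one restored-painting p such that exhibited(c,p).
Per curator: C1:✓  C2:✗  C3:✗  C4:✓  C5:✓  C6:✓
C2 has no witness among its restored-paintings.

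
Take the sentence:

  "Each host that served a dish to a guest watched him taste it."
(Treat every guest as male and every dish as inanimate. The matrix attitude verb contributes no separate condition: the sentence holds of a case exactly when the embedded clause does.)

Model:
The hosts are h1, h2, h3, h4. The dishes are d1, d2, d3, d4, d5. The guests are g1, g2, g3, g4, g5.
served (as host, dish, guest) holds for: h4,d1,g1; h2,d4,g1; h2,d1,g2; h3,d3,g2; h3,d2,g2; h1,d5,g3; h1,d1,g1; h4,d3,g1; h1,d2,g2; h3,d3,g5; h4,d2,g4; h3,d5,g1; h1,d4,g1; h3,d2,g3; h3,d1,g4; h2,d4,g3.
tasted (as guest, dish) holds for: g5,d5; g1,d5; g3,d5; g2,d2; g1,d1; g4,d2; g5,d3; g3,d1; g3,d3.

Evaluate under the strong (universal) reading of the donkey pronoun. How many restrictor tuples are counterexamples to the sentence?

8

"him" takes "a guest" as antecedent and "it" takes "a dish"; both are donkey pronouns co-varying with the restrictor.
Strong reading: for every (h,d,g) with served(h,d,g), tasted(g,d).
Restrictor triples: (h1,d1,g1)→tasted(g1,d1) ✓  (h1,d2,g2)→tasted(g2,d2) ✓  (h1,d4,g1)→tasted(g1,d4) ✗  (h1,d5,g3)→tasted(g3,d5) ✓  (h2,d1,g2)→tasted(g2,d1) ✗  (h2,d4,g1)→tasted(g1,d4) ✗  (h2,d4,g3)→tasted(g3,d4) ✗  (h3,d1,g4)→tasted(g4,d1) ✗  (h3,d2,g2)→tasted(g2,d2) ✓  (h3,d2,g3)→tasted(g3,d2) ✗  (h3,d3,g2)→tasted(g2,d3) ✗  (h3,d3,g5)→tasted(g5,d3) ✓  (h3,d5,g1)→tasted(g1,d5) ✓  (h4,d1,g1)→tasted(g1,d1) ✓  (h4,d2,g4)→tasted(g4,d2) ✓  (h4,d3,g1)→tasted(g1,d3) ✗
Counterexamples (restrictor triples failing the scope): 8.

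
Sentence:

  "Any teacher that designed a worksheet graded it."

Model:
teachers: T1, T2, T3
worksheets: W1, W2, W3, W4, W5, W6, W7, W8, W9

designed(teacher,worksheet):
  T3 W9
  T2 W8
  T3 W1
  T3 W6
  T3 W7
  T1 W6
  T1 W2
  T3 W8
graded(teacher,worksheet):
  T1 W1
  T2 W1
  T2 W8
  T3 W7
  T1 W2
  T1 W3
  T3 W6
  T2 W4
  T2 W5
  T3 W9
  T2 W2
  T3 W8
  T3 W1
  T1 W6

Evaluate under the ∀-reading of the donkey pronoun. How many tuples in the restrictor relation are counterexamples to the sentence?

"it" takes "a worksheet" as antecedent — a donkey pronoun bound across the clause boundary.
Strong reading: for every (t,w) with designed(t,w), graded(t,w).
Restrictor pairs: (T1,W2) ✓  (T1,W6) ✓  (T2,W8) ✓  (T3,W1) ✓  (T3,W6) ✓  (T3,W7) ✓  (T3,W8) ✓  (T3,W9) ✓
Counterexamples (restrictor pairs failing the scope): 0.

0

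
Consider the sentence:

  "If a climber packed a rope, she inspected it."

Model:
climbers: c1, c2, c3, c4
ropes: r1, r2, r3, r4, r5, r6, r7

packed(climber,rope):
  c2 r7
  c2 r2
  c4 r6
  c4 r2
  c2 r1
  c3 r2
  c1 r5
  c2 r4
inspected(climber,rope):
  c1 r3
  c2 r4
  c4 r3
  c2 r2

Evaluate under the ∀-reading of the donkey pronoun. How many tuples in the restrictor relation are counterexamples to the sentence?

6

"it" takes "a rope" as antecedent — a donkey pronoun bound across the clause boundary.
Strong reading: for every (c,r) with packed(c,r), inspected(c,r).
Restrictor pairs: (c1,r5) ✗  (c2,r1) ✗  (c2,r2) ✓  (c2,r4) ✓  (c2,r7) ✗  (c3,r2) ✗  (c4,r2) ✗  (c4,r6) ✗
Counterexamples (restrictor pairs failing the scope): 6.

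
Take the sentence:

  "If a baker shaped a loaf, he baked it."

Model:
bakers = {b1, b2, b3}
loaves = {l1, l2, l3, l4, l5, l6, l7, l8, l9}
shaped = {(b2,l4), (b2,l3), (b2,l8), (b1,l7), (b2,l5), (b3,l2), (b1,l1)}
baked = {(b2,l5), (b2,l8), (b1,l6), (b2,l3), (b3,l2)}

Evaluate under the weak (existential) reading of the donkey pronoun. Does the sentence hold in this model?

"it" takes "a loaf" as antecedent — a donkey pronoun bound across the clause boundary.
Weak reading: every baker b with some shaped-loaf has at least one shaped-loaf l such that baked(b,l).
Per baker: b1:✗  b2:✓  b3:✓
b1 has no witness among its shaped-loaves.

False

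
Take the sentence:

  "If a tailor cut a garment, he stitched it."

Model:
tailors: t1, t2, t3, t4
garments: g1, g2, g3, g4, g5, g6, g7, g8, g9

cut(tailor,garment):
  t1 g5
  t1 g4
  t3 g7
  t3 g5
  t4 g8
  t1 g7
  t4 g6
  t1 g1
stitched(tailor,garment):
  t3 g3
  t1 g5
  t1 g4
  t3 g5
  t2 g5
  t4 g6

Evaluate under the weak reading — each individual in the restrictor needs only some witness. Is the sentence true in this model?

"it" takes "a garment" as antecedent — a donkey pronoun bound across the clause boundary.
Weak reading: every tailor t with some cut-garment has at least one cut-garment g such that stitched(t,g).
Per tailor: t1:✓  t3:✓  t4:✓
Every tailor in the restrictor has a witness.

True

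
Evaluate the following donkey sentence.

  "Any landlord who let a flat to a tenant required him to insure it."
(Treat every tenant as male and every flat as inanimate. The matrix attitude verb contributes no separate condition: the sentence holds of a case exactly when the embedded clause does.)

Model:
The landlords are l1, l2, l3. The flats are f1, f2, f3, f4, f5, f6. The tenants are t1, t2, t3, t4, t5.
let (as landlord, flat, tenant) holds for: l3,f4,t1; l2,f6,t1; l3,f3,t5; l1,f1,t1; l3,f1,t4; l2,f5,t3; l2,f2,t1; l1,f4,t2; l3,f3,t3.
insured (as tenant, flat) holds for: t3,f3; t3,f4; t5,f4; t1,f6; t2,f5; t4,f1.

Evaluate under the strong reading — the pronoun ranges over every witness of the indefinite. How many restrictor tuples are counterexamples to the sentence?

6

"him" takes "a tenant" as antecedent and "it" takes "a flat"; both are donkey pronouns co-varying with the restrictor.
Strong reading: for every (l,f,t) with let(l,f,t), insured(t,f).
Restrictor triples: (l1,f1,t1)→insured(t1,f1) ✗  (l1,f4,t2)→insured(t2,f4) ✗  (l2,f2,t1)→insured(t1,f2) ✗  (l2,f5,t3)→insured(t3,f5) ✗  (l2,f6,t1)→insured(t1,f6) ✓  (l3,f1,t4)→insured(t4,f1) ✓  (l3,f3,t3)→insured(t3,f3) ✓  (l3,f3,t5)→insured(t5,f3) ✗  (l3,f4,t1)→insured(t1,f4) ✗
Counterexamples (restrictor triples failing the scope): 6.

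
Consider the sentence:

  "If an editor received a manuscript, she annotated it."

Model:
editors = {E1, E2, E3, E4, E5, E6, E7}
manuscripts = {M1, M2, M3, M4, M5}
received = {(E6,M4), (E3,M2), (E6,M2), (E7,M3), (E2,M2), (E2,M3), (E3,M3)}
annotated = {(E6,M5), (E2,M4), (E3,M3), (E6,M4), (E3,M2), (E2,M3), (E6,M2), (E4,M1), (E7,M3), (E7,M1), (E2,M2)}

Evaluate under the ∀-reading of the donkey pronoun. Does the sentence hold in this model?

"it" takes "a manuscript" as antecedent — a donkey pronoun bound across the clause boundary.
Strong reading: for every (e,m) with received(e,m), annotated(e,m).
Restrictor pairs: (E2,M2) ✓  (E2,M3) ✓  (E3,M2) ✓  (E3,M3) ✓  (E6,M2) ✓  (E6,M4) ✓  (E7,M3) ✓
Every restrictor pair satisfies the scope.

True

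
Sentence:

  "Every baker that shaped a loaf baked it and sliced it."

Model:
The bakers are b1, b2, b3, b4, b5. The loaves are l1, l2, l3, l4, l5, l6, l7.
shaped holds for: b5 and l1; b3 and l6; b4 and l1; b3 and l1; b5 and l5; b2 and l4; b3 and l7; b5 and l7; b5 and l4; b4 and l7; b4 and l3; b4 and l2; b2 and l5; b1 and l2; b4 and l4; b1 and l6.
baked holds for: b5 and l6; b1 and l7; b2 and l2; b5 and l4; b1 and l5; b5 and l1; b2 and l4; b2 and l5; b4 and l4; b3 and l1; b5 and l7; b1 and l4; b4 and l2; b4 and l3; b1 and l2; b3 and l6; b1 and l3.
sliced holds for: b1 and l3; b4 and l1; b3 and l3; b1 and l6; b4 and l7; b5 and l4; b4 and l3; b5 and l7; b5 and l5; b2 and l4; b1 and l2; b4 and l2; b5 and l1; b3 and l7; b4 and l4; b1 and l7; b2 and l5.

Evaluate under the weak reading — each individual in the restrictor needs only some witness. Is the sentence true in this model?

False

"it" takes "a loaf" as antecedent — a donkey pronoun bound across the clause boundary.
Weak reading: every baker b with some shaped-loaf has at least one shaped-loaf l such that baked(b,l) ∧ sliced(b,l).
Per baker: b1:✓  b2:✓  b3:✗  b4:✓  b5:✓
b3 has no witness among its shaped-loaves.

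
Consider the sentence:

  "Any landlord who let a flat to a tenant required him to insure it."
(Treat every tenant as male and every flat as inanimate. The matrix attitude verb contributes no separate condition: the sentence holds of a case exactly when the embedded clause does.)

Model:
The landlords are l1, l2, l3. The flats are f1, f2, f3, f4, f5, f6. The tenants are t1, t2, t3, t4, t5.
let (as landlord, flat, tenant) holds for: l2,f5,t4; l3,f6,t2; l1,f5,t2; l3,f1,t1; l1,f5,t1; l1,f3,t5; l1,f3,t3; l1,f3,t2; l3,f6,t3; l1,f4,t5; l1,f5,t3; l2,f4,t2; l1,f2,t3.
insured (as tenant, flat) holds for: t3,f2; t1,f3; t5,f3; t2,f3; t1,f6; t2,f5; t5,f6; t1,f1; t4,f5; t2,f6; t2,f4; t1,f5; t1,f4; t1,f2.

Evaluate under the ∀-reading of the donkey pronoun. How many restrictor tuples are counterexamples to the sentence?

"him" takes "a tenant" as antecedent and "it" takes "a flat"; both are donkey pronouns co-varying with the restrictor.
Strong reading: for every (l,f,t) with let(l,f,t), insured(t,f).
Restrictor triples: (l1,f2,t3)→insured(t3,f2) ✓  (l1,f3,t2)→insured(t2,f3) ✓  (l1,f3,t3)→insured(t3,f3) ✗  (l1,f3,t5)→insured(t5,f3) ✓  (l1,f4,t5)→insured(t5,f4) ✗  (l1,f5,t1)→insured(t1,f5) ✓  (l1,f5,t2)→insured(t2,f5) ✓  (l1,f5,t3)→insured(t3,f5) ✗  (l2,f4,t2)→insured(t2,f4) ✓  (l2,f5,t4)→insured(t4,f5) ✓  (l3,f1,t1)→insured(t1,f1) ✓  (l3,f6,t2)→insured(t2,f6) ✓  (l3,f6,t3)→insured(t3,f6) ✗
Counterexamples (restrictor triples failing the scope): 4.

4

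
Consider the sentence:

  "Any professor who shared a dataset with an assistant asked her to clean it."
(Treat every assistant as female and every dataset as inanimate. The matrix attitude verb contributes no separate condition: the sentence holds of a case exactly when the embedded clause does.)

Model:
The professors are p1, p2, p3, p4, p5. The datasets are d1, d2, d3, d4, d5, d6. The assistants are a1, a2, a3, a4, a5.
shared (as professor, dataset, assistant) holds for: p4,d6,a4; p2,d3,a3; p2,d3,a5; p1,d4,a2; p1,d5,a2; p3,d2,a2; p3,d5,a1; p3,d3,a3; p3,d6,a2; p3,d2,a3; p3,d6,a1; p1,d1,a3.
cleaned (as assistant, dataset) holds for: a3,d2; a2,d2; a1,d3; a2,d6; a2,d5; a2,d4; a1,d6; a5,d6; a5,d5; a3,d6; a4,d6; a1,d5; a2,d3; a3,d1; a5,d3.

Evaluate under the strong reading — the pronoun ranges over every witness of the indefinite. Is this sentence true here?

"her" takes "an assistant" as antecedent and "it" takes "a dataset"; both are donkey pronouns co-varying with the restrictor.
Strong reading: for every (p,d,a) with shared(p,d,a), cleaned(a,d).
Restrictor triples: (p1,d1,a3)→cleaned(a3,d1) ✓  (p1,d4,a2)→cleaned(a2,d4) ✓  (p1,d5,a2)→cleaned(a2,d5) ✓  (p2,d3,a3)→cleaned(a3,d3) ✗  (p2,d3,a5)→cleaned(a5,d3) ✓  (p3,d2,a2)→cleaned(a2,d2) ✓  (p3,d2,a3)→cleaned(a3,d2) ✓  (p3,d3,a3)→cleaned(a3,d3) ✗  (p3,d5,a1)→cleaned(a1,d5) ✓  (p3,d6,a1)→cleaned(a1,d6) ✓  (p3,d6,a2)→cleaned(a2,d6) ✓  (p4,d6,a4)→cleaned(a4,d6) ✓
Counterexample: (p2,d3,a3) — cleaned(a3,d3) does not hold.

False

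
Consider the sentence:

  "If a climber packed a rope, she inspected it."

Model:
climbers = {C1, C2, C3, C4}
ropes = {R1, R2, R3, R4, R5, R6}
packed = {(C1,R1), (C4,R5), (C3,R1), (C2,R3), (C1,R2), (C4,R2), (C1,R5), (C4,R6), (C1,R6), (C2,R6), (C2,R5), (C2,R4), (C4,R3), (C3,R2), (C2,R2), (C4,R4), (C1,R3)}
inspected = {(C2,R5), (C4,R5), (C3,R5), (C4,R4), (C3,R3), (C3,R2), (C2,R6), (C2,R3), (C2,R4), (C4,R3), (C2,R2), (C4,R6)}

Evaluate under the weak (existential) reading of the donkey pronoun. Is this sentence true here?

"it" takes "a rope" as antecedent — a donkey pronoun bound across the clause boundary.
Weak reading: every climber c with some packed-rope has at least one packed-rope r such that inspected(c,r).
Per climber: C1:✗  C2:✓  C3:✓  C4:✓
C1 has no witness among its packed-ropes.

False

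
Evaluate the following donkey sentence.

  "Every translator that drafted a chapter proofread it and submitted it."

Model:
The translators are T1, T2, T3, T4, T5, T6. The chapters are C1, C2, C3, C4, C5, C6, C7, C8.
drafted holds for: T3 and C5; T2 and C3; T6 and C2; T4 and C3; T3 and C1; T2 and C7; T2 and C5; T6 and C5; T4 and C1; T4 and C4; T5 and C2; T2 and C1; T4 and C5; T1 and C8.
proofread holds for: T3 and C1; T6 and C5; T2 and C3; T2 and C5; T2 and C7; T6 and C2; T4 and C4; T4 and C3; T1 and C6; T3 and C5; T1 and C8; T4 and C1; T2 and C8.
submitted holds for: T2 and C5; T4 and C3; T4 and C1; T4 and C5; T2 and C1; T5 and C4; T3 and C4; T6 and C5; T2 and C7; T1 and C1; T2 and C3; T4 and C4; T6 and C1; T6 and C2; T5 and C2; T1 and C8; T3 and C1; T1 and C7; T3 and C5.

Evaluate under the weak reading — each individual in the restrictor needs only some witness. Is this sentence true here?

False

"it" takes "a chapter" as antecedent — a donkey pronoun bound across the clause boundary.
Weak reading: every translator t with some drafted-chapter has at least one drafted-chapter c such that proofread(t,c) ∧ submitted(t,c).
Per translator: T1:✓  T2:✓  T3:✓  T4:✓  T5:✗  T6:✓
T5 has no witness among its drafted-chapters.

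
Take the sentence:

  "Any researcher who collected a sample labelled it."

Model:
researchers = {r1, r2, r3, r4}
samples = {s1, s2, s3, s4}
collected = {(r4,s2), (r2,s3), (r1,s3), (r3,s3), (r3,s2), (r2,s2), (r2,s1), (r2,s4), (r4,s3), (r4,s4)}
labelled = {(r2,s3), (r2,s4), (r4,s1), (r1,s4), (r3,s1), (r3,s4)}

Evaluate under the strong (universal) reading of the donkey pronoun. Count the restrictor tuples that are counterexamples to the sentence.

8

"it" takes "a sample" as antecedent — a donkey pronoun bound across the clause boundary.
Strong reading: for every (r,s) with collected(r,s), labelled(r,s).
Restrictor pairs: (r1,s3) ✗  (r2,s1) ✗  (r2,s2) ✗  (r2,s3) ✓  (r2,s4) ✓  (r3,s2) ✗  (r3,s3) ✗  (r4,s2) ✗  (r4,s3) ✗  (r4,s4) ✗
Counterexamples (restrictor pairs failing the scope): 8.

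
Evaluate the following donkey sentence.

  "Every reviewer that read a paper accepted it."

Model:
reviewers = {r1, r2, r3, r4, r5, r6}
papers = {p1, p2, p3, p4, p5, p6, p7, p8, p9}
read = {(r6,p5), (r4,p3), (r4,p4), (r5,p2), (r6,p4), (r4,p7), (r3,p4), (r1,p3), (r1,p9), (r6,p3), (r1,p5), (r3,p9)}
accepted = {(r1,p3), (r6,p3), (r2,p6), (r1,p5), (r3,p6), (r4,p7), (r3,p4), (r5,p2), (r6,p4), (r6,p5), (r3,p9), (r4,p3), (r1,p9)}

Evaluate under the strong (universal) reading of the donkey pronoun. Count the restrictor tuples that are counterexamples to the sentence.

1

"it" takes "a paper" as antecedent — a donkey pronoun bound across the clause boundary.
Strong reading: for every (r,p) with read(r,p), accepted(r,p).
Restrictor pairs: (r1,p3) ✓  (r1,p5) ✓  (r1,p9) ✓  (r3,p4) ✓  (r3,p9) ✓  (r4,p3) ✓  (r4,p4) ✗  (r4,p7) ✓  (r5,p2) ✓  (r6,p3) ✓  (r6,p4) ✓  (r6,p5) ✓
Counterexamples (restrictor pairs failing the scope): 1.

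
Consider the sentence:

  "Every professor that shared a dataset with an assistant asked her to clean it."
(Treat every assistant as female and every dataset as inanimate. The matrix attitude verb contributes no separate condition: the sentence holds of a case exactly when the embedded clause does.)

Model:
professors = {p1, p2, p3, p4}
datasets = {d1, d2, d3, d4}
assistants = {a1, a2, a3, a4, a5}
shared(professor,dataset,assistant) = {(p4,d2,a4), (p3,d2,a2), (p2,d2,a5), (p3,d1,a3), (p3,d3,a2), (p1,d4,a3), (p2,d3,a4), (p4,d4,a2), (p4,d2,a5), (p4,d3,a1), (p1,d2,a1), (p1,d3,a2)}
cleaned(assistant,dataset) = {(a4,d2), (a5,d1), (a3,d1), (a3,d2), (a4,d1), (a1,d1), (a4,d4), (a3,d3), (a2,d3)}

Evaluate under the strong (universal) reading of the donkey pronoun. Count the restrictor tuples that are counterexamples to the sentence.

8

"her" takes "an assistant" as antecedent and "it" takes "a dataset"; both are donkey pronouns co-varying with the restrictor.
Strong reading: for every (p,d,a) with shared(p,d,a), cleaned(a,d).
Restrictor triples: (p1,d2,a1)→cleaned(a1,d2) ✗  (p1,d3,a2)→cleaned(a2,d3) ✓  (p1,d4,a3)→cleaned(a3,d4) ✗  (p2,d2,a5)→cleaned(a5,d2) ✗  (p2,d3,a4)→cleaned(a4,d3) ✗  (p3,d1,a3)→cleaned(a3,d1) ✓  (p3,d2,a2)→cleaned(a2,d2) ✗  (p3,d3,a2)→cleaned(a2,d3) ✓  (p4,d2,a4)→cleaned(a4,d2) ✓  (p4,d2,a5)→cleaned(a5,d2) ✗  (p4,d3,a1)→cleaned(a1,d3) ✗  (p4,d4,a2)→cleaned(a2,d4) ✗
Counterexamples (restrictor triples failing the scope): 8.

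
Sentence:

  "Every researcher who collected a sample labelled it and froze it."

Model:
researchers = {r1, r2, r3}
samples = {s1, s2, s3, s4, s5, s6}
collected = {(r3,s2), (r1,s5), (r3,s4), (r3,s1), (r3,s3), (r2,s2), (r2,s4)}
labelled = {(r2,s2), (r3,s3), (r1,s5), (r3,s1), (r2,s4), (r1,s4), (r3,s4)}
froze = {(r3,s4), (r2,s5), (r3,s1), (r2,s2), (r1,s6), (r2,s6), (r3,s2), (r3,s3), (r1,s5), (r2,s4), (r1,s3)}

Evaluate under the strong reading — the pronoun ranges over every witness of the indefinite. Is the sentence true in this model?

"it" takes "a sample" as antecedent — a donkey pronoun bound across the clause boundary.
Strong reading: for every (r,s) with collected(r,s), labelled(r,s) ∧ froze(r,s).
Restrictor pairs: (r1,s5) ✓  (r2,s2) ✓  (r2,s4) ✓  (r3,s1) ✓  (r3,s2) ✗  (r3,s3) ✓  (r3,s4) ✓
Counterexample: (r3,s2) is in collected but fails the scope.

False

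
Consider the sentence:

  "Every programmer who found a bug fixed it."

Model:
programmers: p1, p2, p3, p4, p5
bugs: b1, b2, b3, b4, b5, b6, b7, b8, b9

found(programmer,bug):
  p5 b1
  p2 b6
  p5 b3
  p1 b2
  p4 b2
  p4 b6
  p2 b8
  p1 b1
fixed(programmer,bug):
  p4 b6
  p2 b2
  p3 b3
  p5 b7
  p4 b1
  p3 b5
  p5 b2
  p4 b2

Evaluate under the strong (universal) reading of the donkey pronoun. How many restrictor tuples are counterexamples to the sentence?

6

"it" takes "a bug" as antecedent — a donkey pronoun bound across the clause boundary.
Strong reading: for every (p,b) with found(p,b), fixed(p,b).
Restrictor pairs: (p1,b1) ✗  (p1,b2) ✗  (p2,b6) ✗  (p2,b8) ✗  (p4,b2) ✓  (p4,b6) ✓  (p5,b1) ✗  (p5,b3) ✗
Counterexamples (restrictor pairs failing the scope): 6.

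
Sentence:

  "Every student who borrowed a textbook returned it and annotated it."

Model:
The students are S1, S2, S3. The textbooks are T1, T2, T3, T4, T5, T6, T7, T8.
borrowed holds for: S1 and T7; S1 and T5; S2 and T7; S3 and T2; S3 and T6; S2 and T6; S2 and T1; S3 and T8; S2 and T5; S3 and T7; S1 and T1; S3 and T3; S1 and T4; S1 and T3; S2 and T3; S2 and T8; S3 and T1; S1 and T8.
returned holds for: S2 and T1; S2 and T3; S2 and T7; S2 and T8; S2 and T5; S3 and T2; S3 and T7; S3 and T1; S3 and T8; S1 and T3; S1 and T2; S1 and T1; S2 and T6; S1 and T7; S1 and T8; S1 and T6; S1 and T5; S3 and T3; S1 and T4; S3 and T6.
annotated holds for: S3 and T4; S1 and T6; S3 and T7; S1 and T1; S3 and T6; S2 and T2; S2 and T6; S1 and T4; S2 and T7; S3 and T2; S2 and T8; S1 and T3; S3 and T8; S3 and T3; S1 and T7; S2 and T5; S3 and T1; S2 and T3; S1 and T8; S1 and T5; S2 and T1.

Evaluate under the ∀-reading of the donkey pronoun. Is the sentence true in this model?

True

"it" takes "a textbook" as antecedent — a donkey pronoun bound across the clause boundary.
Strong reading: for every (s,t) with borrowed(s,t), returned(s,t) ∧ annotated(s,t).
Restrictor pairs: (S1,T1) ✓  (S1,T3) ✓  (S1,T4) ✓  (S1,T5) ✓  (S1,T7) ✓  (S1,T8) ✓  (S2,T1) ✓  (S2,T3) ✓  (S2,T5) ✓  (S2,T6) ✓  (S2,T7) ✓  (S2,T8) ✓  (S3,T1) ✓  (S3,T2) ✓  (S3,T3) ✓  (S3,T6) ✓  (S3,T7) ✓  (S3,T8) ✓
Every restrictor pair satisfies the scope.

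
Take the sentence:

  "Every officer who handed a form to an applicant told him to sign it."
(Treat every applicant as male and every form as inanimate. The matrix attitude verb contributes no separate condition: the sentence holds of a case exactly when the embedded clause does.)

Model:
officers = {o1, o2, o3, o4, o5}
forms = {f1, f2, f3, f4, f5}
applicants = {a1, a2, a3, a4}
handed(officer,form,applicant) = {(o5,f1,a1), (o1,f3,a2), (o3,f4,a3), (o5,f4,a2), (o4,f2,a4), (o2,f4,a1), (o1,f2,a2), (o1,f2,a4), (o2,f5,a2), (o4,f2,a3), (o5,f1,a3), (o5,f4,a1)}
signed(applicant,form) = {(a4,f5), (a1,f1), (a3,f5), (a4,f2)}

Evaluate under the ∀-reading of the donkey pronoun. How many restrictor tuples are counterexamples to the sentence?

"him" takes "an applicant" as antecedent and "it" takes "a form"; both are donkey pronouns co-varying with the restrictor.
Strong reading: for every (o,f,a) with handed(o,f,a), signed(a,f).
Restrictor triples: (o1,f2,a2)→signed(a2,f2) ✗  (o1,f2,a4)→signed(a4,f2) ✓  (o1,f3,a2)→signed(a2,f3) ✗  (o2,f4,a1)→signed(a1,f4) ✗  (o2,f5,a2)→signed(a2,f5) ✗  (o3,f4,a3)→signed(a3,f4) ✗  (o4,f2,a3)→signed(a3,f2) ✗  (o4,f2,a4)→signed(a4,f2) ✓  (o5,f1,a1)→signed(a1,f1) ✓  (o5,f1,a3)→signed(a3,f1) ✗  (o5,f4,a1)→signed(a1,f4) ✗  (o5,f4,a2)→signed(a2,f4) ✗
Counterexamples (restrictor triples failing the scope): 9.

9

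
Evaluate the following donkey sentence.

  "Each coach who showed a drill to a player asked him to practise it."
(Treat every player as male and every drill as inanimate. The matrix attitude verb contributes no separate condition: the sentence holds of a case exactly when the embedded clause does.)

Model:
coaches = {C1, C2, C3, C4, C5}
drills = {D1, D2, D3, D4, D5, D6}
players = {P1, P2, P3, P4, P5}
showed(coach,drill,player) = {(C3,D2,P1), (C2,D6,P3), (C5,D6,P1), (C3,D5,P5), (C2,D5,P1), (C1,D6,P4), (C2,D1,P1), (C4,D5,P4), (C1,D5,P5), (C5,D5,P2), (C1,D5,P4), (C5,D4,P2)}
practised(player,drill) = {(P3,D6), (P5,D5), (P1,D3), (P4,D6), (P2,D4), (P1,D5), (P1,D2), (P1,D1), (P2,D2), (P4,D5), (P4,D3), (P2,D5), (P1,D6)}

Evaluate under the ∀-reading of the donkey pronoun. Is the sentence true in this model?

"him" takes "a player" as antecedent and "it" takes "a drill"; both are donkey pronouns co-varying with the restrictor.
Strong reading: for every (c,d,p) with showed(c,d,p), practised(p,d).
Restrictor triples: (C1,D5,P4)→practised(P4,D5) ✓  (C1,D5,P5)→practised(P5,D5) ✓  (C1,D6,P4)→practised(P4,D6) ✓  (C2,D1,P1)→practised(P1,D1) ✓  (C2,D5,P1)→practised(P1,D5) ✓  (C2,D6,P3)→practised(P3,D6) ✓  (C3,D2,P1)→practised(P1,D2) ✓  (C3,D5,P5)→practised(P5,D5) ✓  (C4,D5,P4)→practised(P4,D5) ✓  (C5,D4,P2)→practised(P2,D4) ✓  (C5,D5,P2)→practised(P2,D5) ✓  (C5,D6,P1)→practised(P1,D6) ✓
Every restrictor triple satisfies the scope.

True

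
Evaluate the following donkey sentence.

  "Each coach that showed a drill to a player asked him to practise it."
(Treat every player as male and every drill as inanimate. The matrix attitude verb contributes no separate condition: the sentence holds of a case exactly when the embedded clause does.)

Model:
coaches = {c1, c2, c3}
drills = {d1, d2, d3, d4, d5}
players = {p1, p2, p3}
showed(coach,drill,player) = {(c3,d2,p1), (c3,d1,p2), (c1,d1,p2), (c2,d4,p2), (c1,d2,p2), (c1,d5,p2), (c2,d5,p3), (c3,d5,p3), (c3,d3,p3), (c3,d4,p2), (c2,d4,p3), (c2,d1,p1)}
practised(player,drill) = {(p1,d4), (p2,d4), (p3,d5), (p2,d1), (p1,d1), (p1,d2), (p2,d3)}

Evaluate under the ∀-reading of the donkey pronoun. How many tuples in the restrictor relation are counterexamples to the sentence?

"him" takes "a player" as antecedent and "it" takes "a drill"; both are donkey pronouns co-varying with the restrictor.
Strong reading: for every (c,d,p) with showed(c,d,p), practised(p,d).
Restrictor triples: (c1,d1,p2)→practised(p2,d1) ✓  (c1,d2,p2)→practised(p2,d2) ✗  (c1,d5,p2)→practised(p2,d5) ✗  (c2,d1,p1)→practised(p1,d1) ✓  (c2,d4,p2)→practised(p2,d4) ✓  (c2,d4,p3)→practised(p3,d4) ✗  (c2,d5,p3)→practised(p3,d5) ✓  (c3,d1,p2)→practised(p2,d1) ✓  (c3,d2,p1)→practised(p1,d2) ✓  (c3,d3,p3)→practised(p3,d3) ✗  (c3,d4,p2)→practised(p2,d4) ✓  (c3,d5,p3)→practised(p3,d5) ✓
Counterexamples (restrictor triples failing the scope): 4.

4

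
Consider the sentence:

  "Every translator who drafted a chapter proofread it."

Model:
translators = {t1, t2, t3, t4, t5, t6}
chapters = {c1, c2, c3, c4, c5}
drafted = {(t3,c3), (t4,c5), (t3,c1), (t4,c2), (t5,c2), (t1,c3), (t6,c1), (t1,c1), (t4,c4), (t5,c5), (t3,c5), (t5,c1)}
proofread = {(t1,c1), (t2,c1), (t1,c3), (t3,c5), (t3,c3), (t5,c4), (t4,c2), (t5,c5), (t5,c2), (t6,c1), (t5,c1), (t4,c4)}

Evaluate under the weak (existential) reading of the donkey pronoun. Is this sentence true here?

"it" takes "a chapter" as antecedent — a donkey pronoun bound across the clause boundary.
Weak reading: every translator t with some drafted-chapter has at least one drafted-chapter c such that proofread(t,c).
Per translator: t1:✓  t3:✓  t4:✓  t5:✓  t6:✓
Every translator in the restrictor has a witness.

True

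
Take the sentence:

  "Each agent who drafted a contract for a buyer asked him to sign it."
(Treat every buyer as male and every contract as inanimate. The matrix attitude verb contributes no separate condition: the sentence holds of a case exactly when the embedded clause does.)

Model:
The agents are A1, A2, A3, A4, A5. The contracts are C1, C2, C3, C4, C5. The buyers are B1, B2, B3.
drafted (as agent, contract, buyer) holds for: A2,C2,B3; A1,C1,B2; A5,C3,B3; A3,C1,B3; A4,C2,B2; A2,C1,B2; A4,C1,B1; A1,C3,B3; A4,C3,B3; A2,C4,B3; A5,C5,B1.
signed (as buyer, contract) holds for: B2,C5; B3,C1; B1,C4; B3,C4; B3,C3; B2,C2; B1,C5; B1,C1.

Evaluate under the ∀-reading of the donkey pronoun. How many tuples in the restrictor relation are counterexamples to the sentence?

3

"him" takes "a buyer" as antecedent and "it" takes "a contract"; both are donkey pronouns co-varying with the restrictor.
Strong reading: for every (a,c,b) with drafted(a,c,b), signed(b,c).
Restrictor triples: (A1,C1,B2)→signed(B2,C1) ✗  (A1,C3,B3)→signed(B3,C3) ✓  (A2,C1,B2)→signed(B2,C1) ✗  (A2,C2,B3)→signed(B3,C2) ✗  (A2,C4,B3)→signed(B3,C4) ✓  (A3,C1,B3)→signed(B3,C1) ✓  (A4,C1,B1)→signed(B1,C1) ✓  (A4,C2,B2)→signed(B2,C2) ✓  (A4,C3,B3)→signed(B3,C3) ✓  (A5,C3,B3)→signed(B3,C3) ✓  (A5,C5,B1)→signed(B1,C5) ✓
Counterexamples (restrictor triples failing the scope): 3.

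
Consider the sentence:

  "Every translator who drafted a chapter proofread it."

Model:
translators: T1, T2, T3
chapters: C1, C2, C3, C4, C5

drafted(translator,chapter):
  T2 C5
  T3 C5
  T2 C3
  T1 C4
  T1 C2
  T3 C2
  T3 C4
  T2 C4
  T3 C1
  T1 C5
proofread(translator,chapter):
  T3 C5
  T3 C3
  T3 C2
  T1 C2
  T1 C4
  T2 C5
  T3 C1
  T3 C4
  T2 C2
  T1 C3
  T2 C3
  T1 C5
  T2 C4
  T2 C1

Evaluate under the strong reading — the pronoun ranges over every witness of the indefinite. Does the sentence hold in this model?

True

"it" takes "a chapter" as antecedent — a donkey pronoun bound across the clause boundary.
Strong reading: for every (t,c) with drafted(t,c), proofread(t,c).
Restrictor pairs: (T1,C2) ✓  (T1,C4) ✓  (T1,C5) ✓  (T2,C3) ✓  (T2,C4) ✓  (T2,C5) ✓  (T3,C1) ✓  (T3,C2) ✓  (T3,C4) ✓  (T3,C5) ✓
Every restrictor pair satisfies the scope.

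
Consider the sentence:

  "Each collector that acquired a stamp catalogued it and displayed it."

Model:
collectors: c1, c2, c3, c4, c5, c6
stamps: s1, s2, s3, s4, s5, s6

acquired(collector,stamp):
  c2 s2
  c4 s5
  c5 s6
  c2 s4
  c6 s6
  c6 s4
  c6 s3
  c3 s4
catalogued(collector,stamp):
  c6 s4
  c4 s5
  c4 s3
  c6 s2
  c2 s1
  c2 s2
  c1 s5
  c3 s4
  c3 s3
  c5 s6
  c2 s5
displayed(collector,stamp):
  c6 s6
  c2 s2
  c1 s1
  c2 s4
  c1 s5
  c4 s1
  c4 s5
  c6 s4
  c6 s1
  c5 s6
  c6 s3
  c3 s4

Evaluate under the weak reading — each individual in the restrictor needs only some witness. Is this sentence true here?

"it" takes "a stamp" as antecedent — a donkey pronoun bound across the clause boundary.
Weak reading: every collector c with some acquired-stamp has at least one acquired-stamp s such that catalogued(c,s) ∧ displayed(c,s).
Per collector: c2:✓  c3:✓  c4:✓  c5:✓  c6:✓
Every collector in the restrictor has a witness.

True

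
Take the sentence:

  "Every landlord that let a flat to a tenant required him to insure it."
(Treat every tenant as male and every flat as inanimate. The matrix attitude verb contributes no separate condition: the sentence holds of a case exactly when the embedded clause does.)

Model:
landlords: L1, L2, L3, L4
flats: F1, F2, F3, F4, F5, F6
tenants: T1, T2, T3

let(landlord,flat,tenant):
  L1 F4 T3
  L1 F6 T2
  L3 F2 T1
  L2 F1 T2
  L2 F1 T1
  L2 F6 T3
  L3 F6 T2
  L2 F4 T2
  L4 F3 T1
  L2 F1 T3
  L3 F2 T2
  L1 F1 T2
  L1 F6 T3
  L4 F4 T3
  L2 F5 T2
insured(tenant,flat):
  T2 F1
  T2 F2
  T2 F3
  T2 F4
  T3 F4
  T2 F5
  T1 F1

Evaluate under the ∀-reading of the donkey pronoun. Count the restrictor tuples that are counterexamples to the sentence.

"him" takes "a tenant" as antecedent and "it" takes "a flat"; both are donkey pronouns co-varying with the restrictor.
Strong reading: for every (l,f,t) with let(l,f,t), insured(t,f).
Restrictor triples: (L1,F1,T2)→insured(T2,F1) ✓  (L1,F4,T3)→insured(T3,F4) ✓  (L1,F6,T2)→insured(T2,F6) ✗  (L1,F6,T3)→insured(T3,F6) ✗  (L2,F1,T1)→insured(T1,F1) ✓  (L2,F1,T2)→insured(T2,F1) ✓  (L2,F1,T3)→insured(T3,F1) ✗  (L2,F4,T2)→insured(T2,F4) ✓  (L2,F5,T2)→insured(T2,F5) ✓  (L2,F6,T3)→insured(T3,F6) ✗  (L3,F2,T1)→insured(T1,F2) ✗  (L3,F2,T2)→insured(T2,F2) ✓  (L3,F6,T2)→insured(T2,F6) ✗  (L4,F3,T1)→insured(T1,F3) ✗  (L4,F4,T3)→insured(T3,F4) ✓
Counterexamples (restrictor triples failing the scope): 7.

7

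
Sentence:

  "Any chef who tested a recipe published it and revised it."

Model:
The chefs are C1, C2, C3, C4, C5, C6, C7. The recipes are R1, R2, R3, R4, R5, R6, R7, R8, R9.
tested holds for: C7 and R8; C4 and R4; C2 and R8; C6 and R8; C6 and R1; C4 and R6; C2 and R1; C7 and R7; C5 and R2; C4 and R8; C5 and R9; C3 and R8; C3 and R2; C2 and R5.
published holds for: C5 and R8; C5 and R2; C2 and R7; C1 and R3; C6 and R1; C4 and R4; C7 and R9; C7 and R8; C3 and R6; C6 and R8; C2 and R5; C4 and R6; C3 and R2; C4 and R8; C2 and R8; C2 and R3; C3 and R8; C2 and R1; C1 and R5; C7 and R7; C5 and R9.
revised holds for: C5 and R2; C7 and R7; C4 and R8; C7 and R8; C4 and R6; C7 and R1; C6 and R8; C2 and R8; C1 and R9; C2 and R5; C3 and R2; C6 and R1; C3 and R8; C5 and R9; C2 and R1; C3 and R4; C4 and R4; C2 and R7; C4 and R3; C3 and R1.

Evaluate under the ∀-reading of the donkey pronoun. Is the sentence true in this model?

"it" takes "a recipe" as antecedent — a donkey pronoun bound across the clause boundary.
Strong reading: for every (c,r) with tested(c,r), published(c,r) ∧ revised(c,r).
Restrictor pairs: (C2,R1) ✓  (C2,R5) ✓  (C2,R8) ✓  (C3,R2) ✓  (C3,R8) ✓  (C4,R4) ✓  (C4,R6) ✓  (C4,R8) ✓  (C5,R2) ✓  (C5,R9) ✓  (C6,R1) ✓  (C6,R8) ✓  (C7,R7) ✓  (C7,R8) ✓
Every restrictor pair satisfies the scope.

True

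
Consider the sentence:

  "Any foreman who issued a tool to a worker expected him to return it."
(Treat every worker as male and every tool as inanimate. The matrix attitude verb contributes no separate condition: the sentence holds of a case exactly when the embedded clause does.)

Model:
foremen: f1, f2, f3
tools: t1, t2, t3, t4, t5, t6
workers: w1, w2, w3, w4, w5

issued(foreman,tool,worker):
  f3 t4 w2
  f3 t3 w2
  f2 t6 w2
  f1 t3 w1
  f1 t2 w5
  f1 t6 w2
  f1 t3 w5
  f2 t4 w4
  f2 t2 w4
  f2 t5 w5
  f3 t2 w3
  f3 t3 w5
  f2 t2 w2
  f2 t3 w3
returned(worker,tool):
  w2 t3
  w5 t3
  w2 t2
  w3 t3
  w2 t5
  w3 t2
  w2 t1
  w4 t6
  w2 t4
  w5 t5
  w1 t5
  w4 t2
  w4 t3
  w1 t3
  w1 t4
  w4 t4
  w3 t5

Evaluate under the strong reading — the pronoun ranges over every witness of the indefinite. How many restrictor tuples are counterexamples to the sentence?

3

"him" takes "a worker" as antecedent and "it" takes "a tool"; both are donkey pronouns co-varying with the restrictor.
Strong reading: for every (f,t,w) with issued(f,t,w), returned(w,t).
Restrictor triples: (f1,t2,w5)→returned(w5,t2) ✗  (f1,t3,w1)→returned(w1,t3) ✓  (f1,t3,w5)→returned(w5,t3) ✓  (f1,t6,w2)→returned(w2,t6) ✗  (f2,t2,w2)→returned(w2,t2) ✓  (f2,t2,w4)→returned(w4,t2) ✓  (f2,t3,w3)→returned(w3,t3) ✓  (f2,t4,w4)→returned(w4,t4) ✓  (f2,t5,w5)→returned(w5,t5) ✓  (f2,t6,w2)→returned(w2,t6) ✗  (f3,t2,w3)→returned(w3,t2) ✓  (f3,t3,w2)→returned(w2,t3) ✓  (f3,t3,w5)→returned(w5,t3) ✓  (f3,t4,w2)→returned(w2,t4) ✓
Counterexamples (restrictor triples failing the scope): 3.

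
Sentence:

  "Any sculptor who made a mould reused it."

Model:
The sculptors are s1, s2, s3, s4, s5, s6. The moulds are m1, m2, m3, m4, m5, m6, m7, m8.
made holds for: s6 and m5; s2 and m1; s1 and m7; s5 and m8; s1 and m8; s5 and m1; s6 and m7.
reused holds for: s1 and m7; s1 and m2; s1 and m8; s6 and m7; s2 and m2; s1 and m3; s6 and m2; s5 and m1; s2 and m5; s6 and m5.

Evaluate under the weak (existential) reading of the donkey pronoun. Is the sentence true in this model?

False

"it" takes "a mould" as antecedent — a donkey pronoun bound across the clause boundary.
Weak reading: every sculptor s with some made-mould has at least one made-mould m such that reused(s,m).
Per sculptor: s1:✓  s2:✗  s5:✓  s6:✓
s2 has no witness among its made-moulds.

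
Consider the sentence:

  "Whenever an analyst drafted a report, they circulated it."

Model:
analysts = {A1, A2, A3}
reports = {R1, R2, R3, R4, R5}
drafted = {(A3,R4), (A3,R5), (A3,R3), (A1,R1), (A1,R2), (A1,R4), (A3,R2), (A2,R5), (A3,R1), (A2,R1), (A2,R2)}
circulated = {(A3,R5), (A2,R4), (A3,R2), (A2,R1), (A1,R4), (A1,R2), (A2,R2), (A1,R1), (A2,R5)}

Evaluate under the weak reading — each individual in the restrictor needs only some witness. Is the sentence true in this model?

True

"it" takes "a report" as antecedent — a donkey pronoun bound across the clause boundary.
Weak reading: every analyst a with some drafted-report has at least one drafted-report r such that circulated(a,r).
Per analyst: A1:✓  A2:✓  A3:✓
Every analyst in the restrictor has a witness.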